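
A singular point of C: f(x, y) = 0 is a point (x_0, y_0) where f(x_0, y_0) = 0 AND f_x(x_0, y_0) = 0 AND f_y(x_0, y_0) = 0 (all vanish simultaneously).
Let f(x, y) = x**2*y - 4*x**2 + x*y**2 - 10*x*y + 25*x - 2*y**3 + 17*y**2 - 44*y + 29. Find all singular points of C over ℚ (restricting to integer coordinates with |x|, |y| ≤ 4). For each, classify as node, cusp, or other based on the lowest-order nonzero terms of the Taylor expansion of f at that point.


Singular points: {(2, 3)}; classification: node.

Compute partial derivatives:
  f_x = 2*x*y - 8*x + y**2 - 10*y + 25.
  f_y = x**2 + 2*x*y - 10*x - 6*y**2 + 34*y - 44.
Scan x_0 ∈ {−4, ..., 4}. For each x_0, f_y(x_0, y) is a polynomial in y; find its integer roots y ∈ {−4, ..., 4}, then test f_x and f at those candidates.
  x = -4: f_y(-4, y) = -6*y**2 + 26*y + 12; no integer root y with |y| ≤ 4.
  x = -3: f_y(-3, y) = -6*y**2 + 28*y - 5; no integer root y with |y| ≤ 4.
  x = -2: f_y(-2, y) = -6*y**2 + 30*y - 20; no integer root y with |y| ≤ 4.
  x = -1: f_y(-1, y) = -6*y**2 + 32*y - 33; no integer root y with |y| ≤ 4.
  x = 0: f_y(0, y) = -6*y**2 + 34*y - 44; vanishes at y ∈ {2}. (0, 2): f_x = 9 ≠ 0.
  x = 1: f_y(1, y) = -6*y**2 + 36*y - 53; no integer root y with |y| ≤ 4.
  x = 2: f_y(2, y) = -6*y**2 + 38*y - 60; vanishes at y ∈ {3}. (2, 3): f_x = 0, f = 0 — SINGULAR.
  x = 3: f_y(3, y) = -6*y**2 + 40*y - 65; no integer root y with |y| ≤ 4.
  x = 4: f_y(4, y) = -6*y**2 + 42*y - 68; no integer root y with |y| ≤ 4.
Only singular point on the grid: (2, 3).
Classify: substitute x = 2 + u, y = 3 + v and expand: f = u**2*v - u**2 + u*v**2 - 2*v**3 + v**2.
No constant or linear terms (consistent with a singular point). Quadratic part: -u**2 + v**2. Cubic part: u**2*v + u*v**2 - 2*v**3.
The quadratic part v**2 - u**2 = (v − u)(v + u) splits into two distinct linear factors, so there are two distinct tangent lines y − 3 = ±(x − 2) — this is a node (ordinary double point).
Classification: node.


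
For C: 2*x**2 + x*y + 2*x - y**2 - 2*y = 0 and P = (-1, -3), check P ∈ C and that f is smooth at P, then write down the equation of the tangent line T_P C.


Tangent line at P: -5*x + 3*y + 4 = 0.

Step 1: f(-1, -3) = 0, so P lies on C.
Step 2: partial derivatives
  f_x(x, y) = 4*x + y + 2, f_y(x, y) = x - 2*y - 2.
  f_x(P) = -5, f_y(P) = 3 (gradient nonzero, so P is smooth).
Step 3: tangent line at P: -5·(x − -1) + 3·(y − -3) = 0.
Expanding: -5*x + 3*y + 4 = 0.


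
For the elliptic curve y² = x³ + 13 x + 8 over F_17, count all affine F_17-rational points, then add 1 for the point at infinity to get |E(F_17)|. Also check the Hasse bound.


Affine points = {(0, 5), (0, 12), (2, 5), (2, 12), (6, 8), (6, 9), (7, 0), (9, 2), (9, 15), (10, 4), (10, 13), (15, 5), (15, 12)}; affine count = 13; |E(F_17)| = 14.

Discriminant check: Δ ∝ 4a³ + 27b² = 4·13³ + 27·8² = 4·2197 + 27·64 ≡ 10 (mod 17). Nonzero ⇒ E is nonsingular.
For each x ∈ F_17, compute rhs = x³ + 13·x + 8 mod 17, then count y ∈ F_17 with y² ≡ rhs.
  x = 0: rhs = 8, matching y values: 5, 12 (2 points).
  x = 1: rhs = 5, matching y values: none (0 points).
  x = 2: rhs = 8, matching y values: 5, 12 (2 points).
  x = 3: rhs = 6, matching y values: none (0 points).
  x = 4: rhs = 5, matching y values: none (0 points).
  x = 5: rhs = 11, matching y values: none (0 points).
  x = 6: rhs = 13, matching y values: 8, 9 (2 points).
  x = 7: rhs = 0, matching y values: 0 (1 points).
  x = 8: rhs = 12, matching y values: none (0 points).
  x = 9: rhs = 4, matching y values: 2, 15 (2 points).
  x = 10: rhs = 16, matching y values: 4, 13 (2 points).
  x = 11: rhs = 3, matching y values: none (0 points).
  x = 12: rhs = 5, matching y values: none (0 points).
  x = 13: rhs = 11, matching y values: none (0 points).
  x = 14: rhs = 10, matching y values: none (0 points).
  x = 15: rhs = 8, matching y values: 5, 12 (2 points).
  x = 16: rhs = 11, matching y values: none (0 points).
Total affine count: 13.
Full point count |E(F_17)| = 13 + 1 = 14.
Hasse bound: |14 − (17+1)| = |-4| = 4 ≤ 2√17 ≈ 8.2462 ✓.


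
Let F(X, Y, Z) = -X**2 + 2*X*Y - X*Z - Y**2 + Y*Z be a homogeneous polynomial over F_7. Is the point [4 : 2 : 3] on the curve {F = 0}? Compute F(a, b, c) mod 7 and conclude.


F(4,2,3) ≡ 4 (mod 7); P is NOT on the curve.

Evaluate F(4, 2, 3) term-by-term (mod 7).
  -X**2 ↦ -1·16·1·1 = -16
  2*X*Y ↦ 2·4·2·1 = 16
  -X*Z ↦ -1·4·1·3 = -12
  -Y**2 ↦ -1·1·4·1 = -4
  Y*Z ↦ 1·1·2·3 = 6
Sum: F(4, 2, 3) = (-16) + (16) + (-12) + (-4) + (6) = -10.
Reducing mod 7: -10 ≡ 4 (mod 7).
Since F(a, b, c) ≡ 4 ≠ 0 (mod 7), P does NOT lie on the curve.


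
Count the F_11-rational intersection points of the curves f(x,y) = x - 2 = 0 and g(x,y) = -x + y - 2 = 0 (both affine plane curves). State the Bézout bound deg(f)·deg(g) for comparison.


Common zeros: {(2, 4)}; count = 1; Bézout bound = 1.

deg(f) = 1, deg(g) = 1, so Bézout bound = 1.
Scan x ∈ F_11. For each x, list the y ∈ F_11 with f(x, y) ≡ 0 and those with g(x, y) ≡ 0 (mod 11); the common zeros in that column are the intersection.
  x = 0: f ≡ 0 at y ∈ ∅; g ≡ 0 at y ∈ {2}; common: ∅.
  x = 1: f ≡ 0 at y ∈ ∅; g ≡ 0 at y ∈ {3}; common: ∅.
  x = 2: f ≡ 0 at y ∈ {0, 1, 2, 3, 4, 5, 6, 7, 8, 9, 10}; g ≡ 0 at y ∈ {4}; common: {4}.
  x = 3: f ≡ 0 at y ∈ ∅; g ≡ 0 at y ∈ {5}; common: ∅.
  x = 4: f ≡ 0 at y ∈ ∅; g ≡ 0 at y ∈ {6}; common: ∅.
  x = 5: f ≡ 0 at y ∈ ∅; g ≡ 0 at y ∈ {7}; common: ∅.
  x = 6: f ≡ 0 at y ∈ ∅; g ≡ 0 at y ∈ {8}; common: ∅.
  x = 7: f ≡ 0 at y ∈ ∅; g ≡ 0 at y ∈ {9}; common: ∅.
  x = 8: f ≡ 0 at y ∈ ∅; g ≡ 0 at y ∈ {10}; common: ∅.
  x = 9: f ≡ 0 at y ∈ ∅; g ≡ 0 at y ∈ {0}; common: ∅.
  x = 10: f ≡ 0 at y ∈ ∅; g ≡ 0 at y ∈ {1}; common: ∅.
Collecting: common zeros = {(2, 4)}, so the count is 1.
Comparison with the Bézout bound: 1 ≤ 1 = deg(f)·deg(g), as expected for curves with no common component (the bound is attained).


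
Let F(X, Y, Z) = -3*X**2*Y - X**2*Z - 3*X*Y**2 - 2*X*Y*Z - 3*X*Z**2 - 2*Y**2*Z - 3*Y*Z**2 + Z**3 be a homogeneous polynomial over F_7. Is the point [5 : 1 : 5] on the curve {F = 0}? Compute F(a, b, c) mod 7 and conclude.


F(5,1,5) ≡ 2 (mod 7); P is NOT on the curve.

Evaluate F(5, 1, 5) term-by-term (mod 7).
  -3*X**2*Y ↦ -3·25·1·1 = -75
  -X**2*Z ↦ -1·25·1·5 = -125
  -3*X*Y**2 ↦ -3·5·1·1 = -15
  -2*X*Y*Z ↦ -2·5·1·5 = -50
  -3*X*Z**2 ↦ -3·5·1·25 = -375
  -2*Y**2*Z ↦ -2·1·1·5 = -10
  -3*Y*Z**2 ↦ -3·1·1·25 = -75
  Z**3 ↦ 1·1·1·125 = 125
Sum: F(5, 1, 5) = (-75) + (-125) + (-15) + (-50) + (-375) + (-10) + (-75) + (125) = -600.
Reducing mod 7: -600 ≡ 2 (mod 7).
Since F(a, b, c) ≡ 2 ≠ 0 (mod 7), P does NOT lie on the curve.


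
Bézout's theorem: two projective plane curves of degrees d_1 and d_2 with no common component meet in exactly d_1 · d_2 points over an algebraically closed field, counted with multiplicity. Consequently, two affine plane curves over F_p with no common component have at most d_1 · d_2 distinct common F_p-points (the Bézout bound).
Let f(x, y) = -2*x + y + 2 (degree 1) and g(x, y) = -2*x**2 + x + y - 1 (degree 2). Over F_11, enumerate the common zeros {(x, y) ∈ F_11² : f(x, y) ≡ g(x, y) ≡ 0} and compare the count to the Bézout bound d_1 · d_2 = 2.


Common zeros: ∅; count = 0; Bézout bound = 2.

deg(f) = 1, deg(g) = 2, so Bézout bound = 2.
Scan x ∈ F_11. For each x, list the y ∈ F_11 with f(x, y) ≡ 0 and those with g(x, y) ≡ 0 (mod 11); the common zeros in that column are the intersection.
  x = 0: f ≡ 0 at y ∈ {9}; g ≡ 0 at y ∈ {1}; common: ∅.
  x = 1: f ≡ 0 at y ∈ {0}; g ≡ 0 at y ∈ {2}; common: ∅.
  x = 2: f ≡ 0 at y ∈ {2}; g ≡ 0 at y ∈ {7}; common: ∅.
  x = 3: f ≡ 0 at y ∈ {4}; g ≡ 0 at y ∈ {5}; common: ∅.
  x = 4: f ≡ 0 at y ∈ {6}; g ≡ 0 at y ∈ {7}; common: ∅.
  x = 5: f ≡ 0 at y ∈ {8}; g ≡ 0 at y ∈ {2}; common: ∅.
  x = 6: f ≡ 0 at y ∈ {10}; g ≡ 0 at y ∈ {1}; common: ∅.
  x = 7: f ≡ 0 at y ∈ {1}; g ≡ 0 at y ∈ {4}; common: ∅.
  x = 8: f ≡ 0 at y ∈ {3}; g ≡ 0 at y ∈ {0}; common: ∅.
  x = 9: f ≡ 0 at y ∈ {5}; g ≡ 0 at y ∈ {0}; common: ∅.
  x = 10: f ≡ 0 at y ∈ {7}; g ≡ 0 at y ∈ {4}; common: ∅.
Collecting: common zeros = ∅, so the count is 0.
Comparison with the Bézout bound: 0 ≤ 2 = deg(f)·deg(g), as expected for curves with no common component (the affine F_11-count falls short of the bound because intersections may lie at infinity, over extension fields, or carry multiplicity).


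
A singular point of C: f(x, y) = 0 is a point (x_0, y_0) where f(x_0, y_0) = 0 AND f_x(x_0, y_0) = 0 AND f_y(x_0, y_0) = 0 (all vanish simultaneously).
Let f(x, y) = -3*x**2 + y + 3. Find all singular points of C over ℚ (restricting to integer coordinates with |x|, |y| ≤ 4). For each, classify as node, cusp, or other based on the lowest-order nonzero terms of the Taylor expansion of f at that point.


No singular points in the scanned grid; C is smooth there.

Compute partial derivatives:
  f_x = -6*x.
  f_y = 1.
f_y = 1 is a nonzero constant, so f_y never vanishes: no point (x, y) can satisfy f = f_x = f_y = 0. In particular no (x, y) ∈ {−4, ..., 4}² is singular; the curve is smooth.


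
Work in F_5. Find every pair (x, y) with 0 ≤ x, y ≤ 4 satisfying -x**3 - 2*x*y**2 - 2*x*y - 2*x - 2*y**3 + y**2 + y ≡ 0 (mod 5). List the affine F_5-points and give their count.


Affine F_5-points: {(0, 0), (0, 1), (0, 2), (1, 2), (2, 1), (2, 4), (3, 1), (4, 2), (4, 3), (4, 4)}; count = 10.

For each of the 25 pairs (x, y) ∈ F_5², evaluate f(x, y) mod 5. Record the zeros.
  x = 0: [0↦0, 1↦0, 2↦0, 3↦3, 4↦2]  zeros at y ∈ {0, 1, 2}
  x = 1: [0↦2, 1↦3, 2↦0, 3↦1, 4↦4]  zeros at y ∈ {2}
  x = 2: [0↦3, 1↦0, 2↦4, 3↦3, 4↦0]  zeros at y ∈ {1, 4}
  x = 3: [0↦2, 1↦0, 2↦1, 3↦3, 4↦4]  zeros at y ∈ {1}
  x = 4: [0↦3, 1↦2, 2↦0, 3↦0, 4↦0]  zeros at y ∈ {2, 3, 4}
Collecting zeros: affine points = {(0, 0), (0, 1), (0, 2), (1, 2), (2, 1), (2, 4), (3, 1), (4, 2), (4, 3), (4, 4)}.
Total count |C(F_5)_aff| = 10.


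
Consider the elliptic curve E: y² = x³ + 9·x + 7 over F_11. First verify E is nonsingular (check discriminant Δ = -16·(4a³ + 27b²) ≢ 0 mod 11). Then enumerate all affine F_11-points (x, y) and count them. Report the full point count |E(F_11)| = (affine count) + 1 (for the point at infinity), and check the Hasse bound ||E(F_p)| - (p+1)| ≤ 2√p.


Affine points = {(2, 0), (5, 1), (5, 10), (9, 5), (9, 6)}; affine count = 5; |E(F_11)| = 6.

Discriminant check: Δ ∝ 4a³ + 27b² = 4·9³ + 27·7² = 4·729 + 27·49 ≡ 4 (mod 11). Nonzero ⇒ E is nonsingular.
For each x ∈ F_11, compute rhs = x³ + 9·x + 7 mod 11, then count y ∈ F_11 with y² ≡ rhs.
  x = 0: rhs = 7, matching y values: none (0 points).
  x = 1: rhs = 6, matching y values: none (0 points).
  x = 2: rhs = 0, matching y values: 0 (1 points).
  x = 3: rhs = 6, matching y values: none (0 points).
  x = 4: rhs = 8, matching y values: none (0 points).
  x = 5: rhs = 1, matching y values: 1, 10 (2 points).
  x = 6: rhs = 2, matching y values: none (0 points).
  x = 7: rhs = 6, matching y values: none (0 points).
  x = 8: rhs = 8, matching y values: none (0 points).
  x = 9: rhs = 3, matching y values: 5, 6 (2 points).
  x = 10: rhs = 8, matching y values: none (0 points).
Total affine count: 5.
Full point count |E(F_11)| = 5 + 1 = 6.
Hasse bound: |6 − (11+1)| = |-6| = 6 ≤ 2√11 ≈ 6.6332 ✓.


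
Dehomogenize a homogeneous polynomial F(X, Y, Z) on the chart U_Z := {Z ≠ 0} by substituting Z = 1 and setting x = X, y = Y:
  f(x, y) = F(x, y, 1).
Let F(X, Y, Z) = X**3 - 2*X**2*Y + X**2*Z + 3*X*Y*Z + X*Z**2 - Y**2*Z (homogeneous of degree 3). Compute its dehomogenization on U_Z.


f(x, y) = x**3 - 2*x**2*y + x**2 + 3*x*y + x - y**2

On U_Z we set Z = 1. Each monomial c·X^i·Y^j·Z^k in F becomes c·x^i·y^j·1^k = c·x^i·y^j.
Substituting Z = 1: F(X, Y, 1) = x**3 - 2*x**2*y + x**2 + 3*x*y + x - y**2.
Note: deg(f) ≤ deg(F) = 3; strict inequality happens when F is divisible by Z (lost terms).


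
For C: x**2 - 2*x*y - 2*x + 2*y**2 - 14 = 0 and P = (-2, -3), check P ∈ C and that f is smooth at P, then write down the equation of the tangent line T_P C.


Tangent line at P: -8*y - 24 = 0.

Step 1: f(-2, -3) = 0, so P lies on C.
Step 2: partial derivatives
  f_x(x, y) = 2*x - 2*y - 2, f_y(x, y) = -2*x + 4*y.
  f_x(P) = 0, f_y(P) = -8 (gradient nonzero, so P is smooth).
Step 3: tangent line at P: 0·(x − -2) + -8·(y − -3) = 0.
Expanding: -8*y - 24 = 0.


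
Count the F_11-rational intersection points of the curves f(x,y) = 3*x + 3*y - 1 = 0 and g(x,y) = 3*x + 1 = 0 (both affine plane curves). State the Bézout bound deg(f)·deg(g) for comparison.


Common zeros: {(7, 8)}; count = 1; Bézout bound = 1.

deg(f) = 1, deg(g) = 1, so Bézout bound = 1.
Scan x ∈ F_11. For each x, list the y ∈ F_11 with f(x, y) ≡ 0 and those with g(x, y) ≡ 0 (mod 11); the common zeros in that column are the intersection.
  x = 0: f ≡ 0 at y ∈ {4}; g ≡ 0 at y ∈ ∅; common: ∅.
  x = 1: f ≡ 0 at y ∈ {3}; g ≡ 0 at y ∈ ∅; common: ∅.
  x = 2: f ≡ 0 at y ∈ {2}; g ≡ 0 at y ∈ ∅; common: ∅.
  x = 3: f ≡ 0 at y ∈ {1}; g ≡ 0 at y ∈ ∅; common: ∅.
  x = 4: f ≡ 0 at y ∈ {0}; g ≡ 0 at y ∈ ∅; common: ∅.
  x = 5: f ≡ 0 at y ∈ {10}; g ≡ 0 at y ∈ ∅; common: ∅.
  x = 6: f ≡ 0 at y ∈ {9}; g ≡ 0 at y ∈ ∅; common: ∅.
  x = 7: f ≡ 0 at y ∈ {8}; g ≡ 0 at y ∈ {0, 1, 2, 3, 4, 5, 6, 7, 8, 9, 10}; common: {8}.
  x = 8: f ≡ 0 at y ∈ {7}; g ≡ 0 at y ∈ ∅; common: ∅.
  x = 9: f ≡ 0 at y ∈ {6}; g ≡ 0 at y ∈ ∅; common: ∅.
  x = 10: f ≡ 0 at y ∈ {5}; g ≡ 0 at y ∈ ∅; common: ∅.
Collecting: common zeros = {(7, 8)}, so the count is 1.
Comparison with the Bézout bound: 1 ≤ 1 = deg(f)·deg(g), as expected for curves with no common component (the bound is attained).


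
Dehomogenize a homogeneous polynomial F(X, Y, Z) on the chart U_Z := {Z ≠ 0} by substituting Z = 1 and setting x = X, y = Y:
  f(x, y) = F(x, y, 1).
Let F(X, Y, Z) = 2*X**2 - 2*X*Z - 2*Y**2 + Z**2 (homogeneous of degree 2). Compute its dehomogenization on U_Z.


f(x, y) = 2*x**2 - 2*x - 2*y**2 + 1

On U_Z we set Z = 1. Each monomial c·X^i·Y^j·Z^k in F becomes c·x^i·y^j·1^k = c·x^i·y^j.
Substituting Z = 1: F(X, Y, 1) = 2*x**2 - 2*x - 2*y**2 + 1.
Note: deg(f) ≤ deg(F) = 2; strict inequality happens when F is divisible by Z (lost terms).


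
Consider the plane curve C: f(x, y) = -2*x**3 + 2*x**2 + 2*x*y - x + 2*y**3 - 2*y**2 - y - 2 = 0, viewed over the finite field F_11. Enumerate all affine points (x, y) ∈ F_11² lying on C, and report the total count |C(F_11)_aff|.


Affine F_11-points: {(0, 6), (1, 6), (2, 3), (4, 4), (5, 1), (5, 10), (6, 7), (6, 8), (8, 1), (8, 3), (8, 8), (9, 2), (9, 8), (10, 1)}; count = 14.

For each of the 121 pairs (x, y) ∈ F_11², evaluate f(x, y) mod 11. Record the zeros.
  x = 0: [0↦9, 1↦8, 2↦4, 3↦9, 4↦2, 5↦6, 6↦0, 7↦7, 8↦6, 9↦9, 10↦6]  zeros at y ∈ {6}
  x = 1: [0↦8, 1↦9, 2↦7, 3↦3, 4↦9, 5↦4, 6↦0, 7↦9, 8↦10, 9↦4, 10↦3]  zeros at y ∈ {6}
  x = 2: [0↦10, 1↦2, 2↦2, 3↦0, 4↦8, 5↦5, 6↦3, 7↦3, 8↦6, 9↦2, 10↦3]  zeros at y ∈ {3}
  x = 3: [0↦3, 1↦8, 2↦10, 3↦10, 4↦9, 5↦8, 6↦8, 7↦10, 8↦4, 9↦2, 10↦5]  zeros at y ∈ ∅
  x = 4: [0↦8, 1↦4, 2↦8, 3↦10, 4↦0, 5↦1, 6↦3, 7↦7, 8↦3, 9↦3, 10↦8]  zeros at y ∈ {4}
  x = 5: [0↦2, 1↦0, 2↦6, 3↦10, 4↦2, 5↦5, 6↦9, 7↦4, 8↦2, 9↦4, 10↦0]  zeros at y ∈ {1, 10}
  x = 6: [0↦6, 1↦6, 2↦3, 3↦9, 4↦3, 5↦8, 6↦3, 7↦0, 8↦0, 9↦4, 10↦2]  zeros at y ∈ {7, 8}
  x = 7: [0↦8, 1↦10, 2↦9, 3↦6, 4↦2, 5↦9, 6↦6, 7↦5, 8↦7, 9↦2, 10↦2]  zeros at y ∈ ∅
  x = 8: [0↦7, 1↦0, 2↦1, 3↦0, 4↦9, 5↦7, 6↦6, 7↦7, 8↦0, 9↦8, 10↦10]  zeros at y ∈ {1, 3, 8}
  x = 9: [0↦2, 1↦8, 2↦0, 3↦1, 4↦1, 5↦1, 6↦2, 7↦5, 8↦0, 9↦10, 10↦3]  zeros at y ∈ {2, 8}
  x = 10: [0↦3, 1↦0, 2↦5, 3↦8, 4↦10, 5↦1, 6↦4, 7↦9, 8↦6, 9↦7, 10↦2]  zeros at y ∈ {1}
Collecting zeros: affine points = {(0, 6), (1, 6), (2, 3), (4, 4), (5, 1), (5, 10), (6, 7), (6, 8), (8, 1), (8, 3), (8, 8), (9, 2), (9, 8), (10, 1)}.
Total count |C(F_11)_aff| = 14.


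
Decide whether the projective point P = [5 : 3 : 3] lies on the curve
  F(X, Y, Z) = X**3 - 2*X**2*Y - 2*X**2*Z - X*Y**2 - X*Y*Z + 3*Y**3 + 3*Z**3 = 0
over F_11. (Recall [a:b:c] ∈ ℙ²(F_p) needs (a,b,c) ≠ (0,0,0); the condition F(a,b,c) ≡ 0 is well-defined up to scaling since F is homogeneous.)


F(5,3,3) ≡ 7 (mod 11); P is NOT on the curve.

Evaluate F(5, 3, 3) term-by-term (mod 11).
  X**3 ↦ 1·125·1·1 = 125
  -2*X**2*Y ↦ -2·25·3·1 = -150
  -2*X**2*Z ↦ -2·25·1·3 = -150
  -X*Y**2 ↦ -1·5·9·1 = -45
  -X*Y*Z ↦ -1·5·3·3 = -45
  3*Y**3 ↦ 3·1·27·1 = 81
  3*Z**3 ↦ 3·1·1·27 = 81
Sum: F(5, 3, 3) = (125) + (-150) + (-150) + (-45) + (-45) + (81) + (81) = -103.
Reducing mod 11: -103 ≡ 7 (mod 11).
Since F(a, b, c) ≡ 7 ≠ 0 (mod 11), P does NOT lie on the curve.


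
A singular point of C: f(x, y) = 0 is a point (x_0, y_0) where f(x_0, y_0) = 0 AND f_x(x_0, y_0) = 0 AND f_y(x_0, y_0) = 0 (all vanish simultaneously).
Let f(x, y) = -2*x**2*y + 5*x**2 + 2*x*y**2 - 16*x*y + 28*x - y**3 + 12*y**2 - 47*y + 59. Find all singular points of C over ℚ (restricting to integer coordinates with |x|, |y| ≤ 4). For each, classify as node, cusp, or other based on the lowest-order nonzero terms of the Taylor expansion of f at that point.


Singular points: {(-1, 3)}; classification: node.

Compute partial derivatives:
  f_x = -4*x*y + 10*x + 2*y**2 - 16*y + 28.
  f_y = -2*x**2 + 4*x*y - 16*x - 3*y**2 + 24*y - 47.
Scan x_0 ∈ {−4, ..., 4}. For each x_0, f_y(x_0, y) is a polynomial in y; find its integer roots y ∈ {−4, ..., 4}, then test f_x and f at those candidates.
  x = -4: f_y(-4, y) = -3*y**2 + 8*y - 15; no integer root y with |y| ≤ 4.
  x = -3: f_y(-3, y) = -3*y**2 + 12*y - 17; no integer root y with |y| ≤ 4.
  x = -2: f_y(-2, y) = -3*y**2 + 16*y - 23; no integer root y with |y| ≤ 4.
  x = -1: f_y(-1, y) = -3*y**2 + 20*y - 33; vanishes at y ∈ {3}. (-1, 3): f_x = 0, f = 0 — SINGULAR.
  x = 0: f_y(0, y) = -3*y**2 + 24*y - 47; no integer root y with |y| ≤ 4.
  x = 1: f_y(1, y) = -3*y**2 + 28*y - 65; no integer root y with |y| ≤ 4.
  x = 2: f_y(2, y) = -3*y**2 + 32*y - 87; no integer root y with |y| ≤ 4.
  x = 3: f_y(3, y) = -3*y**2 + 36*y - 113; no integer root y with |y| ≤ 4.
  x = 4: f_y(4, y) = -3*y**2 + 40*y - 143; no integer root y with |y| ≤ 4.
Only singular point on the grid: (-1, 3).
Classify: substitute x = -1 + u, y = 3 + v and expand: f = -2*u**2*v - u**2 + 2*u*v**2 - v**3 + v**2.
No constant or linear terms (consistent with a singular point). Quadratic part: -u**2 + v**2. Cubic part: -2*u**2*v + 2*u*v**2 - v**3.
The quadratic part v**2 - u**2 = (v − u)(v + u) splits into two distinct linear factors, so there are two distinct tangent lines y − 3 = ±(x − -1) — this is a node (ordinary double point).
Classification: node.


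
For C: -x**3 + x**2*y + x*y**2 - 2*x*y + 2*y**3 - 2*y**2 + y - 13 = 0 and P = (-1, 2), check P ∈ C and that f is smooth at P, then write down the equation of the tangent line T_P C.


Tangent line at P: -7*x + 16*y - 39 = 0.

Step 1: f(-1, 2) = 0, so P lies on C.
Step 2: partial derivatives
  f_x(x, y) = -3*x**2 + 2*x*y + y**2 - 2*y, f_y(x, y) = x**2 + 2*x*y - 2*x + 6*y**2 - 4*y + 1.
  f_x(P) = -7, f_y(P) = 16 (gradient nonzero, so P is smooth).
Step 3: tangent line at P: -7·(x − -1) + 16·(y − 2) = 0.
Expanding: -7*x + 16*y - 39 = 0.


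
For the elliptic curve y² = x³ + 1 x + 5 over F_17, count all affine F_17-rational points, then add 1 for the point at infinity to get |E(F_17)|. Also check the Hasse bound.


Affine points = {(2, 7), (2, 10), (3, 1), (3, 16), (5, 4), (5, 13), (7, 7), (7, 10), (8, 7), (8, 10), (11, 2), (11, 15), (14, 3), (14, 14)}; affine count = 14; |E(F_17)| = 15.

Discriminant check: Δ ∝ 4a³ + 27b² = 4·1³ + 27·5² = 4·1 + 27·25 ≡ 16 (mod 17). Nonzero ⇒ E is nonsingular.
For each x ∈ F_17, compute rhs = x³ + 1·x + 5 mod 17, then count y ∈ F_17 with y² ≡ rhs.
  x = 0: rhs = 5, matching y values: none (0 points).
  x = 1: rhs = 7, matching y values: none (0 points).
  x = 2: rhs = 15, matching y values: 7, 10 (2 points).
  x = 3: rhs = 1, matching y values: 1, 16 (2 points).
  x = 4: rhs = 5, matching y values: none (0 points).
  x = 5: rhs = 16, matching y values: 4, 13 (2 points).
  x = 6: rhs = 6, matching y values: none (0 points).
  x = 7: rhs = 15, matching y values: 7, 10 (2 points).
  x = 8: rhs = 15, matching y values: 7, 10 (2 points).
  x = 9: rhs = 12, matching y values: none (0 points).
  x = 10: rhs = 12, matching y values: none (0 points).
  x = 11: rhs = 4, matching y values: 2, 15 (2 points).
  x = 12: rhs = 11, matching y values: none (0 points).
  x = 13: rhs = 5, matching y values: none (0 points).
  x = 14: rhs = 9, matching y values: 3, 14 (2 points).
  x = 15: rhs = 12, matching y values: none (0 points).
  x = 16: rhs = 3, matching y values: none (0 points).
Total affine count: 14.
Full point count |E(F_17)| = 14 + 1 = 15.
Hasse bound: |15 − (17+1)| = |-3| = 3 ≤ 2√17 ≈ 8.2462 ✓.


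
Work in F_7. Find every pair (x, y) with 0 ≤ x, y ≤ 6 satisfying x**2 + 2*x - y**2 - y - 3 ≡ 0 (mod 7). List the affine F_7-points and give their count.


Affine F_7-points: {(1, 0), (1, 6), (2, 3), (3, 3), (4, 0), (4, 6)}; count = 6.

For each of the 49 pairs (x, y) ∈ F_7², evaluate f(x, y) mod 7. Record the zeros.
  x = 0: [0↦4, 1↦2, 2↦5, 3↦6, 4↦5, 5↦2, 6↦4]  zeros at y ∈ ∅
  x = 1: [0↦0, 1↦5, 2↦1, 3↦2, 4↦1, 5↦5, 6↦0]  zeros at y ∈ {0, 6}
  x = 2: [0↦5, 1↦3, 2↦6, 3↦0, 4↦6, 5↦3, 6↦5]  zeros at y ∈ {3}
  x = 3: [0↦5, 1↦3, 2↦6, 3↦0, 4↦6, 5↦3, 6↦5]  zeros at y ∈ {3}
  x = 4: [0↦0, 1↦5, 2↦1, 3↦2, 4↦1, 5↦5, 6↦0]  zeros at y ∈ {0, 6}
  x = 5: [0↦4, 1↦2, 2↦5, 3↦6, 4↦5, 5↦2, 6↦4]  zeros at y ∈ ∅
  x = 6: [0↦3, 1↦1, 2↦4, 3↦5, 4↦4, 5↦1, 6↦3]  zeros at y ∈ ∅
Collecting zeros: affine points = {(1, 0), (1, 6), (2, 3), (3, 3), (4, 0), (4, 6)}.
Total count |C(F_7)_aff| = 6.


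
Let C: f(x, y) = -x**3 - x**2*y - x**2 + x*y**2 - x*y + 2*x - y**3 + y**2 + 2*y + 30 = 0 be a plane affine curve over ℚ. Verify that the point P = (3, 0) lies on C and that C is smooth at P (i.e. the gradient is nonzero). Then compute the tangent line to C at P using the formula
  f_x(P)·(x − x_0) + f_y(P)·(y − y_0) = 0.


Tangent line at P: -31*x - 10*y + 93 = 0.

Step 1: f(3, 0) = 0, so P lies on C.
Step 2: partial derivatives
  f_x(x, y) = -3*x**2 - 2*x*y - 2*x + y**2 - y + 2, f_y(x, y) = -x**2 + 2*x*y - x - 3*y**2 + 2*y + 2.
  f_x(P) = -31, f_y(P) = -10 (gradient nonzero, so P is smooth).
Step 3: tangent line at P: -31·(x − 3) + -10·(y − 0) = 0.
Expanding: -31*x - 10*y + 93 = 0.


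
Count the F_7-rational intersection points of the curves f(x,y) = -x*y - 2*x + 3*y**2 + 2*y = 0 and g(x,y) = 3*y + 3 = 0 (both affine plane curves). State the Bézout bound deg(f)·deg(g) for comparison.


Common zeros: {(1, 6)}; count = 1; Bézout bound = 2.

deg(f) = 2, deg(g) = 1, so Bézout bound = 2.
Scan x ∈ F_7. For each x, list the y ∈ F_7 with f(x, y) ≡ 0 and those with g(x, y) ≡ 0 (mod 7); the common zeros in that column are the intersection.
  x = 0: f ≡ 0 at y ∈ {0, 4}; g ≡ 0 at y ∈ {6}; common: ∅.
  x = 1: f ≡ 0 at y ∈ {3, 6}; g ≡ 0 at y ∈ {6}; common: {6}.
  x = 2: f ≡ 0 at y ∈ ∅; g ≡ 0 at y ∈ {6}; common: ∅.
  x = 3: f ≡ 0 at y ∈ ∅; g ≡ 0 at y ∈ {6}; common: ∅.
  x = 4: f ≡ 0 at y ∈ {1, 2}; g ≡ 0 at y ∈ {6}; common: ∅.
  x = 5: f ≡ 0 at y ∈ ∅; g ≡ 0 at y ∈ {6}; common: ∅.
  x = 6: f ≡ 0 at y ∈ ∅; g ≡ 0 at y ∈ {6}; common: ∅.
Collecting: common zeros = {(1, 6)}, so the count is 1.
Comparison with the Bézout bound: 1 ≤ 2 = deg(f)·deg(g), as expected for curves with no common component (the affine F_7-count falls short of the bound because intersections may lie at infinity, over extension fields, or carry multiplicity).


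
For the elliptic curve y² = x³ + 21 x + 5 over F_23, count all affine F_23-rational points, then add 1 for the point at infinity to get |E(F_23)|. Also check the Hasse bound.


Affine points = {(1, 2), (1, 21), (2, 3), (2, 20), (3, 7), (3, 16), (6, 5), (6, 18), (7, 9), (7, 14), (8, 8), (8, 15), (9, 7), (9, 16), (11, 7), (11, 16), (17, 10), (17, 13), (19, 8), (19, 15), (21, 1), (21, 22), (22, 11), (22, 12)}; affine count = 24; |E(F_23)| = 25.

Discriminant check: Δ ∝ 4a³ + 27b² = 4·21³ + 27·5² = 4·9261 + 27·25 ≡ 22 (mod 23). Nonzero ⇒ E is nonsingular.
For each x ∈ F_23, compute rhs = x³ + 21·x + 5 mod 23, then count y ∈ F_23 with y² ≡ rhs.
  x = 0: rhs = 5, matching y values: none (0 points).
  x = 1: rhs = 4, matching y values: 2, 21 (2 points).
  x = 2: rhs = 9, matching y values: 3, 20 (2 points).
  x = 3: rhs = 3, matching y values: 7, 16 (2 points).
  x = 4: rhs = 15, matching y values: none (0 points).
  x = 5: rhs = 5, matching y values: none (0 points).
  x = 6: rhs = 2, matching y values: 5, 18 (2 points).
  x = 7: rhs = 12, matching y values: 9, 14 (2 points).
  x = 8: rhs = 18, matching y values: 8, 15 (2 points).
  x = 9: rhs = 3, matching y values: 7, 16 (2 points).
  x = 10: rhs = 19, matching y values: none (0 points).
  x = 11: rhs = 3, matching y values: 7, 16 (2 points).
  x = 12: rhs = 7, matching y values: none (0 points).
  x = 13: rhs = 14, matching y values: none (0 points).
  x = 14: rhs = 7, matching y values: none (0 points).
  x = 15: rhs = 15, matching y values: none (0 points).
  x = 16: rhs = 21, matching y values: none (0 points).
  x = 17: rhs = 8, matching y values: 10, 13 (2 points).
  x = 18: rhs = 5, matching y values: none (0 points).
  x = 19: rhs = 18, matching y values: 8, 15 (2 points).
  x = 20: rhs = 7, matching y values: none (0 points).
  x = 21: rhs = 1, matching y values: 1, 22 (2 points).
  x = 22: rhs = 6, matching y values: 11, 12 (2 points).
Total affine count: 24.
Full point count |E(F_23)| = 24 + 1 = 25.
Hasse bound: |25 − (23+1)| = |1| = 1 ≤ 2√23 ≈ 9.5917 ✓.


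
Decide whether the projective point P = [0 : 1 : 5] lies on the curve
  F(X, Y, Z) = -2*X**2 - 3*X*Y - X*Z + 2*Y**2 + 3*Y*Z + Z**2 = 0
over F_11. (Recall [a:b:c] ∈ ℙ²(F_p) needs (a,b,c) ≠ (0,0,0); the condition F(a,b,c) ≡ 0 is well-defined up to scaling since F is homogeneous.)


F(0,1,5) ≡ 9 (mod 11); P is NOT on the curve.

Evaluate F(0, 1, 5) term-by-term (mod 11).
  -2*X**2 ↦ -2·0·1·1 = 0
  -3*X*Y ↦ -3·0·1·1 = 0
  -X*Z ↦ -1·0·1·5 = 0
  2*Y**2 ↦ 2·1·1·1 = 2
  3*Y*Z ↦ 3·1·1·5 = 15
  Z**2 ↦ 1·1·1·25 = 25
Sum: F(0, 1, 5) = (0) + (0) + (0) + (2) + (15) + (25) = 42.
Reducing mod 11: 42 ≡ 9 (mod 11).
Since F(a, b, c) ≡ 9 ≠ 0 (mod 11), P does NOT lie on the curve.


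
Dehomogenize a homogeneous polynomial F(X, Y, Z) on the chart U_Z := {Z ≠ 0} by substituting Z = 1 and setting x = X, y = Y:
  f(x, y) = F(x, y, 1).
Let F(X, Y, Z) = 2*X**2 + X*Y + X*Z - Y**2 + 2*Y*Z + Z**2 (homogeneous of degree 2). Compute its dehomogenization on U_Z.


f(x, y) = 2*x**2 + x*y + x - y**2 + 2*y + 1

On U_Z we set Z = 1. Each monomial c·X^i·Y^j·Z^k in F becomes c·x^i·y^j·1^k = c·x^i·y^j.
Substituting Z = 1: F(X, Y, 1) = 2*x**2 + x*y + x - y**2 + 2*y + 1.
Note: deg(f) ≤ deg(F) = 2; strict inequality happens when F is divisible by Z (lost terms).


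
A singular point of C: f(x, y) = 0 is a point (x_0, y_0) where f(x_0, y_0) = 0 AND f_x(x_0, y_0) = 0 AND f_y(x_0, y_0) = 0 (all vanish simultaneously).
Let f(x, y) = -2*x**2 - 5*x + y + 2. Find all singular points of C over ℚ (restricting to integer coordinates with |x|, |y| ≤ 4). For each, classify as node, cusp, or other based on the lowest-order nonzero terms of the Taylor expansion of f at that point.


No singular points in the scanned grid; C is smooth there.

Compute partial derivatives:
  f_x = -4*x - 5.
  f_y = 1.
f_y = 1 is a nonzero constant, so f_y never vanishes: no point (x, y) can satisfy f = f_x = f_y = 0. In particular no (x, y) ∈ {−4, ..., 4}² is singular; the curve is smooth.


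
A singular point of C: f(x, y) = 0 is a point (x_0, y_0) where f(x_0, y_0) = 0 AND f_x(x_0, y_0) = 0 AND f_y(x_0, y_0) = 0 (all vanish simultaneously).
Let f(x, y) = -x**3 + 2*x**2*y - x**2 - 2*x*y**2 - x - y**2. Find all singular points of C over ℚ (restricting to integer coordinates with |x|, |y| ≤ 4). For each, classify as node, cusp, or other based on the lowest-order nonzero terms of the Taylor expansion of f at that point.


Singular points: {(-1, -1)}; classification: cusp.

Compute partial derivatives:
  f_x = -3*x**2 + 4*x*y - 2*x - 2*y**2 - 1.
  f_y = 2*x**2 - 4*x*y - 2*y.
Scan x_0 ∈ {−4, ..., 4}. For each x_0, f_y(x_0, y) is a polynomial in y; find its integer roots y ∈ {−4, ..., 4}, then test f_x and f at those candidates.
  x = -4: f_y(-4, y) = 14*y + 32; no integer root y with |y| ≤ 4.
  x = -3: f_y(-3, y) = 10*y + 18; no integer root y with |y| ≤ 4.
  x = -2: f_y(-2, y) = 6*y + 8; no integer root y with |y| ≤ 4.
  x = -1: f_y(-1, y) = 2*y + 2; vanishes at y ∈ {-1}. (-1, -1): f_x = 0, f = 0 — SINGULAR.
  x = 0: f_y(0, y) = -2*y; vanishes at y ∈ {0}. (0, 0): f_x = -1 ≠ 0.
  x = 1: f_y(1, y) = 2 - 6*y; no integer root y with |y| ≤ 4.
  x = 2: f_y(2, y) = 8 - 10*y; no integer root y with |y| ≤ 4.
  x = 3: f_y(3, y) = 18 - 14*y; no integer root y with |y| ≤ 4.
  x = 4: f_y(4, y) = 32 - 18*y; no integer root y with |y| ≤ 4.
Only singular point on the grid: (-1, -1).
Classify: substitute x = -1 + u, y = -1 + v and expand: f = -u**3 + 2*u**2*v - 2*u*v**2 + v**2.
No constant or linear terms (consistent with a singular point). Quadratic part: v**2. Cubic part: -u**3 + 2*u**2*v - 2*u*v**2.
The quadratic part v**2 is a perfect square, so there is a single (double) tangent line v = 0, i.e. y = -1. Restricting the cubic part to that line (v = 0) leaves -u**3 ≠ 0, so f is not divisible by v and the branch is v² ≈ u**3 to lowest order — this is a cusp.
Classification: cusp.


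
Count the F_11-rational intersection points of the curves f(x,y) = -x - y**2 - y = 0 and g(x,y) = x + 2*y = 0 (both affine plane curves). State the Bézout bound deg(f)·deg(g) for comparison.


Common zeros: {(0, 0), (9, 1)}; count = 2; Bézout bound = 2.

deg(f) = 2, deg(g) = 1, so Bézout bound = 2.
Scan x ∈ F_11. For each x, list the y ∈ F_11 with f(x, y) ≡ 0 and those with g(x, y) ≡ 0 (mod 11); the common zeros in that column are the intersection.
  x = 0: f ≡ 0 at y ∈ {0, 10}; g ≡ 0 at y ∈ {0}; common: {0}.
  x = 1: f ≡ 0 at y ∈ ∅; g ≡ 0 at y ∈ {5}; common: ∅.
  x = 2: f ≡ 0 at y ∈ {4, 6}; g ≡ 0 at y ∈ {10}; common: ∅.
  x = 3: f ≡ 0 at y ∈ {5}; g ≡ 0 at y ∈ {4}; common: ∅.
  x = 4: f ≡ 0 at y ∈ ∅; g ≡ 0 at y ∈ {9}; common: ∅.
  x = 5: f ≡ 0 at y ∈ {2, 8}; g ≡ 0 at y ∈ {3}; common: ∅.
  x = 6: f ≡ 0 at y ∈ ∅; g ≡ 0 at y ∈ {8}; common: ∅.
  x = 7: f ≡ 0 at y ∈ ∅; g ≡ 0 at y ∈ {2}; common: ∅.
  x = 8: f ≡ 0 at y ∈ ∅; g ≡ 0 at y ∈ {7}; common: ∅.
  x = 9: f ≡ 0 at y ∈ {1, 9}; g ≡ 0 at y ∈ {1}; common: {1}.
  x = 10: f ≡ 0 at y ∈ {3, 7}; g ≡ 0 at y ∈ {6}; common: ∅.
Collecting: common zeros = {(0, 0), (9, 1)}, so the count is 2.
Comparison with the Bézout bound: 2 ≤ 2 = deg(f)·deg(g), as expected for curves with no common component (the bound is attained).


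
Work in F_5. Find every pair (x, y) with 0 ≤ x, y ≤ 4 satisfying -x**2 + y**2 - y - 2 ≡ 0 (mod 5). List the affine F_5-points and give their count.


Affine F_5-points: {(0, 2), (0, 4), (2, 3), (3, 3)}; count = 4.

For each of the 25 pairs (x, y) ∈ F_5², evaluate f(x, y) mod 5. Record the zeros.
  x = 0: [0↦3, 1↦3, 2↦0, 3↦4, 4↦0]  zeros at y ∈ {2, 4}
  x = 1: [0↦2, 1↦2, 2↦4, 3↦3, 4↦4]  zeros at y ∈ ∅
  x = 2: [0↦4, 1↦4, 2↦1, 3↦0, 4↦1]  zeros at y ∈ {3}
  x = 3: [0↦4, 1↦4, 2↦1, 3↦0, 4↦1]  zeros at y ∈ {3}
  x = 4: [0↦2, 1↦2, 2↦4, 3↦3, 4↦4]  zeros at y ∈ ∅
Collecting zeros: affine points = {(0, 2), (0, 4), (2, 3), (3, 3)}.
Total count |C(F_5)_aff| = 4.


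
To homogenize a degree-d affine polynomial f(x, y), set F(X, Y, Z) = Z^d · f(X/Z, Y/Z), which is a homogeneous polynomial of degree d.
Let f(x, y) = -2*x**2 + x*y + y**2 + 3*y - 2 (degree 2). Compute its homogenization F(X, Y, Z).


F(X, Y, Z) = -2*X**2 + X*Y + Y**2 + 3*Y*Z - 2*Z**2

deg(f) = 2.
Substitute x = X/Z, y = Y/Z into f, then multiply by Z^2.
  monomial -2·x^2·y^0 ↦ -2·X^2·Y^0·Z^0.
  monomial 1·x^1·y^1 ↦ 1·X^1·Y^1·Z^0.
  monomial 1·x^0·y^2 ↦ 1·X^0·Y^2·Z^0.
  monomial 3·x^0·y^1 ↦ 3·X^0·Y^1·Z^1.
  monomial -2·x^0·y^0 ↦ -2·X^0·Y^0·Z^2.
Collecting: F(X, Y, Z) = -2*X**2 + X*Y + Y**2 + 3*Y*Z - 2*Z**2.


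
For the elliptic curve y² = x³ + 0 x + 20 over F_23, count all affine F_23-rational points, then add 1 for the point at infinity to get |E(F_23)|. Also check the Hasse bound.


Affine points = {(3, 1), (3, 22), (6, 11), (6, 12), (7, 8), (7, 15), (8, 7), (8, 16), (9, 6), (9, 17), (10, 10), (10, 13), (12, 0), (13, 3), (13, 20), (14, 2), (14, 21), (19, 5), (19, 18), (20, 4), (20, 19), (21, 9), (21, 14)}; affine count = 23; |E(F_23)| = 24.

Discriminant check: Δ ∝ 4a³ + 27b² = 4·0³ + 27·20² = 4·0 + 27·400 ≡ 13 (mod 23). Nonzero ⇒ E is nonsingular.
For each x ∈ F_23, compute rhs = x³ + 0·x + 20 mod 23, then count y ∈ F_23 with y² ≡ rhs.
  x = 0: rhs = 20, matching y values: none (0 points).
  x = 1: rhs = 21, matching y values: none (0 points).
  x = 2: rhs = 5, matching y values: none (0 points).
  x = 3: rhs = 1, matching y values: 1, 22 (2 points).
  x = 4: rhs = 15, matching y values: none (0 points).
  x = 5: rhs = 7, matching y values: none (0 points).
  x = 6: rhs = 6, matching y values: 11, 12 (2 points).
  x = 7: rhs = 18, matching y values: 8, 15 (2 points).
  x = 8: rhs = 3, matching y values: 7, 16 (2 points).
  x = 9: rhs = 13, matching y values: 6, 17 (2 points).
  x = 10: rhs = 8, matching y values: 10, 13 (2 points).
  x = 11: rhs = 17, matching y values: none (0 points).
  x = 12: rhs = 0, matching y values: 0 (1 points).
  x = 13: rhs = 9, matching y values: 3, 20 (2 points).
  x = 14: rhs = 4, matching y values: 2, 21 (2 points).
  x = 15: rhs = 14, matching y values: none (0 points).
  x = 16: rhs = 22, matching y values: none (0 points).
  x = 17: rhs = 11, matching y values: none (0 points).
  x = 18: rhs = 10, matching y values: none (0 points).
  x = 19: rhs = 2, matching y values: 5, 18 (2 points).
  x = 20: rhs = 16, matching y values: 4, 19 (2 points).
  x = 21: rhs = 12, matching y values: 9, 14 (2 points).
  x = 22: rhs = 19, matching y values: none (0 points).
Total affine count: 23.
Full point count |E(F_23)| = 23 + 1 = 24.
Hasse bound: |24 − (23+1)| = |0| = 0 ≤ 2√23 ≈ 9.5917 ✓.


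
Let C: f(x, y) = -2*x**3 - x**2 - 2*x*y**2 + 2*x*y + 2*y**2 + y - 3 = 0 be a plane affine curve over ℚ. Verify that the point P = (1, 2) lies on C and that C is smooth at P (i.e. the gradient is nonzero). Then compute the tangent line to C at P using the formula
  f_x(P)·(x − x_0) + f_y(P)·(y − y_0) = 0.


Tangent line at P: -12*x + 3*y + 6 = 0.

Step 1: f(1, 2) = 0, so P lies on C.
Step 2: partial derivatives
  f_x(x, y) = -6*x**2 - 2*x - 2*y**2 + 2*y, f_y(x, y) = -4*x*y + 2*x + 4*y + 1.
  f_x(P) = -12, f_y(P) = 3 (gradient nonzero, so P is smooth).
Step 3: tangent line at P: -12·(x − 1) + 3·(y − 2) = 0.
Expanding: -12*x + 3*y + 6 = 0.


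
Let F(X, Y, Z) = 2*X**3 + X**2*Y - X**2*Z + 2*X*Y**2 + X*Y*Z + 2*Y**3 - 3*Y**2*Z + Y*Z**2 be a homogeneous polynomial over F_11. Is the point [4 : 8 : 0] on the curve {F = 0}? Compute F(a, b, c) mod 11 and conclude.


F(4,8,0) ≡ 10 (mod 11); P is NOT on the curve.

Evaluate F(4, 8, 0) term-by-term (mod 11).
  2*X**3 ↦ 2·64·1·1 = 128
  X**2*Y ↦ 1·16·8·1 = 128
  -X**2*Z ↦ -1·16·1·0 = 0
  2*X*Y**2 ↦ 2·4·64·1 = 512
  X*Y*Z ↦ 1·4·8·0 = 0
  2*Y**3 ↦ 2·1·512·1 = 1024
  -3*Y**2*Z ↦ -3·1·64·0 = 0
  Y*Z**2 ↦ 1·1·8·0 = 0
Sum: F(4, 8, 0) = (128) + (128) + (0) + (512) + (0) + (1024) + (0) + (0) = 1792.
Reducing mod 11: 1792 ≡ 10 (mod 11).
Since F(a, b, c) ≡ 10 ≠ 0 (mod 11), P does NOT lie on the curve.


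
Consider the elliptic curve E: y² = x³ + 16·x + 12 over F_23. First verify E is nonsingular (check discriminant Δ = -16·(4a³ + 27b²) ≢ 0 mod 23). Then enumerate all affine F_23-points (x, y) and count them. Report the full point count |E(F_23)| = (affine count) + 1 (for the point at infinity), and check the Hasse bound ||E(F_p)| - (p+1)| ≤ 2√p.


Affine points = {(0, 9), (0, 14), (1, 11), (1, 12), (2, 11), (2, 12), (3, 8), (3, 15), (4, 5), (4, 18), (6, 5), (6, 18), (8, 10), (8, 13), (11, 1), (11, 22), (12, 0), (13, 5), (13, 18), (14, 6), (14, 17), (15, 4), (15, 19), (20, 11), (20, 12), (21, 8), (21, 15), (22, 8), (22, 15)}; affine count = 29; |E(F_23)| = 30.

Discriminant check: Δ ∝ 4a³ + 27b² = 4·16³ + 27·12² = 4·4096 + 27·144 ≡ 9 (mod 23). Nonzero ⇒ E is nonsingular.
For each x ∈ F_23, compute rhs = x³ + 16·x + 12 mod 23, then count y ∈ F_23 with y² ≡ rhs.
  x = 0: rhs = 12, matching y values: 9, 14 (2 points).
  x = 1: rhs = 6, matching y values: 11, 12 (2 points).
  x = 2: rhs = 6, matching y values: 11, 12 (2 points).
  x = 3: rhs = 18, matching y values: 8, 15 (2 points).
  x = 4: rhs = 2, matching y values: 5, 18 (2 points).
  x = 5: rhs = 10, matching y values: none (0 points).
  x = 6: rhs = 2, matching y values: 5, 18 (2 points).
  x = 7: rhs = 7, matching y values: none (0 points).
  x = 8: rhs = 8, matching y values: 10, 13 (2 points).
  x = 9: rhs = 11, matching y values: none (0 points).
  x = 10: rhs = 22, matching y values: none (0 points).
  x = 11: rhs = 1, matching y values: 1, 22 (2 points).
  x = 12: rhs = 0, matching y values: 0 (1 points).
  x = 13: rhs = 2, matching y values: 5, 18 (2 points).
  x = 14: rhs = 13, matching y values: 6, 17 (2 points).
  x = 15: rhs = 16, matching y values: 4, 19 (2 points).
  x = 16: rhs = 17, matching y values: none (0 points).
  x = 17: rhs = 22, matching y values: none (0 points).
  x = 18: rhs = 14, matching y values: none (0 points).
  x = 19: rhs = 22, matching y values: none (0 points).
  x = 20: rhs = 6, matching y values: 11, 12 (2 points).
  x = 21: rhs = 18, matching y values: 8, 15 (2 points).
  x = 22: rhs = 18, matching y values: 8, 15 (2 points).
Total affine count: 29.
Full point count |E(F_23)| = 29 + 1 = 30.
Hasse bound: |30 − (23+1)| = |6| = 6 ≤ 2√23 ≈ 9.5917 ✓.


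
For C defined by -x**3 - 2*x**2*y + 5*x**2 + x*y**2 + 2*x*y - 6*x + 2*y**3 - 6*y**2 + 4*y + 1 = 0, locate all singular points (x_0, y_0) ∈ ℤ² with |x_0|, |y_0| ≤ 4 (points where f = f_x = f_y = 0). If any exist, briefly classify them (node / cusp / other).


Singular points: {(1, 1)}; classification: cusp.

Compute partial derivatives:
  f_x = -3*x**2 - 4*x*y + 10*x + y**2 + 2*y - 6.
  f_y = -2*x**2 + 2*x*y + 2*x + 6*y**2 - 12*y + 4.
Scan x_0 ∈ {−4, ..., 4}. For each x_0, f_y(x_0, y) is a polynomial in y; find its integer roots y ∈ {−4, ..., 4}, then test f_x and f at those candidates.
  x = -4: f_y(-4, y) = 6*y**2 - 20*y - 36; no integer root y with |y| ≤ 4.
  x = -3: f_y(-3, y) = 6*y**2 - 18*y - 20; no integer root y with |y| ≤ 4.
  x = -2: f_y(-2, y) = 6*y**2 - 16*y - 8; no integer root y with |y| ≤ 4.
  x = -1: f_y(-1, y) = 6*y**2 - 14*y; vanishes at y ∈ {0}. (-1, 0): f_x = -19 ≠ 0.
  x = 0: f_y(0, y) = 6*y**2 - 12*y + 4; no integer root y with |y| ≤ 4.
  x = 1: f_y(1, y) = 6*y**2 - 10*y + 4; vanishes at y ∈ {1}. (1, 1): f_x = 0, f = 0 — SINGULAR.
  x = 2: f_y(2, y) = 6*y**2 - 8*y; vanishes at y ∈ {0}. (2, 0): f_x = 2 ≠ 0.
  x = 3: f_y(3, y) = 6*y**2 - 6*y - 8; no integer root y with |y| ≤ 4.
  x = 4: f_y(4, y) = 6*y**2 - 4*y - 20; no integer root y with |y| ≤ 4.
Only singular point on the grid: (1, 1).
Classify: substitute x = 1 + u, y = 1 + v and expand: f = -u**3 - 2*u**2*v + u*v**2 + 2*v**3 + v**2.
No constant or linear terms (consistent with a singular point). Quadratic part: v**2. Cubic part: -u**3 - 2*u**2*v + u*v**2 + 2*v**3.
The quadratic part v**2 is a perfect square, so there is a single (double) tangent line v = 0, i.e. y = 1. Restricting the cubic part to that line (v = 0) leaves -u**3 ≠ 0, so f is not divisible by v and the branch is v² ≈ u**3 to lowest order — this is a cusp.
Classification: cusp.
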